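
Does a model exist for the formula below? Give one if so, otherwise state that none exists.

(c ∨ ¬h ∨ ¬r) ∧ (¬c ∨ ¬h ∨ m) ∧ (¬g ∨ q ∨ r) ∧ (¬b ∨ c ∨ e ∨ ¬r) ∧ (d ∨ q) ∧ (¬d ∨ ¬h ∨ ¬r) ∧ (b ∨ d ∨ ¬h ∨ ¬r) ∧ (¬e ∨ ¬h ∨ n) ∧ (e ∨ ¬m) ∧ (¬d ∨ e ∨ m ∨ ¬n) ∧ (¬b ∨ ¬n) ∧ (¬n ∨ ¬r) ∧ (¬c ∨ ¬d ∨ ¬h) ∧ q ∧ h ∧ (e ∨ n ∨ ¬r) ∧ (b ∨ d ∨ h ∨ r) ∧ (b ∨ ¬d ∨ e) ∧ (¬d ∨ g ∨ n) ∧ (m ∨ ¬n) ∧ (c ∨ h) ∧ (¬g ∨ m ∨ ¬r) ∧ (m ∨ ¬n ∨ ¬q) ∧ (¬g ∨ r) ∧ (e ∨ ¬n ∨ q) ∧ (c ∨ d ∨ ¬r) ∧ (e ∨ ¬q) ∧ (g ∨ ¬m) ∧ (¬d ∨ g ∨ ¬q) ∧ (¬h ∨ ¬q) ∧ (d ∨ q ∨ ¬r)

The formula is unsatisfiable.

Case q = True:
  (h) forces h = True.
  Clause (¬h ∨ ¬q) is falsified — contradiction.
Case q = False:
  Clause (q) is falsified — contradiction.
Both cases fail, so the formula is unsatisfiable.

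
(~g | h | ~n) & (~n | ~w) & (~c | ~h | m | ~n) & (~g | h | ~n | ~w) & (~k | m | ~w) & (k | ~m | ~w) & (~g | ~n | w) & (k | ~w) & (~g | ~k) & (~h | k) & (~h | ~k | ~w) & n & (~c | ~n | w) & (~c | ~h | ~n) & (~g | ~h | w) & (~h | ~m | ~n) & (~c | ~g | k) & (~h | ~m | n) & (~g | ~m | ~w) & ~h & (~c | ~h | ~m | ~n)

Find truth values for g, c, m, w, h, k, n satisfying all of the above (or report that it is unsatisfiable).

g = False; c = False; m = True; w = False; h = False; k = True; n = True

Unit clause (n) forces n = True.
Unit clause (~h) forces h = False.
In (~g | h | ~n) only ~g is left, so g = False.
In (~n | ~w) only ~w is left, so w = False.
In (~c | ~n | w) only ~c is left, so c = False.
Set m = True.
Set k = True.
All clauses satisfied.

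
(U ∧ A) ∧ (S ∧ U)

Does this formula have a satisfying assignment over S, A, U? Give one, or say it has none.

S = True; A = True; U = True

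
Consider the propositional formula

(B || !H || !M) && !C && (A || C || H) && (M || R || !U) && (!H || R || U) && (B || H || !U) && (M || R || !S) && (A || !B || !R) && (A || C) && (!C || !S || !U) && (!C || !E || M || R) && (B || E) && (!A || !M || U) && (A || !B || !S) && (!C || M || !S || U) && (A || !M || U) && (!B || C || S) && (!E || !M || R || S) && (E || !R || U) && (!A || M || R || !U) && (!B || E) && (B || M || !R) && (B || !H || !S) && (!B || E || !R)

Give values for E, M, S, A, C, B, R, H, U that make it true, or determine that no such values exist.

Unit clause (!C) forces C = False.
In (A || C) only A is left, so A = True.
Set E = True.
Set M = False.
Set S = True.
  then (M || R || !S) forces R = True.
  then (B || M || !R) forces B = True.
Set H = True.
Set U = False.
All clauses satisfied.

E=T; M=F; S=T; A=T; C=F; B=T; R=T; H=T; U=F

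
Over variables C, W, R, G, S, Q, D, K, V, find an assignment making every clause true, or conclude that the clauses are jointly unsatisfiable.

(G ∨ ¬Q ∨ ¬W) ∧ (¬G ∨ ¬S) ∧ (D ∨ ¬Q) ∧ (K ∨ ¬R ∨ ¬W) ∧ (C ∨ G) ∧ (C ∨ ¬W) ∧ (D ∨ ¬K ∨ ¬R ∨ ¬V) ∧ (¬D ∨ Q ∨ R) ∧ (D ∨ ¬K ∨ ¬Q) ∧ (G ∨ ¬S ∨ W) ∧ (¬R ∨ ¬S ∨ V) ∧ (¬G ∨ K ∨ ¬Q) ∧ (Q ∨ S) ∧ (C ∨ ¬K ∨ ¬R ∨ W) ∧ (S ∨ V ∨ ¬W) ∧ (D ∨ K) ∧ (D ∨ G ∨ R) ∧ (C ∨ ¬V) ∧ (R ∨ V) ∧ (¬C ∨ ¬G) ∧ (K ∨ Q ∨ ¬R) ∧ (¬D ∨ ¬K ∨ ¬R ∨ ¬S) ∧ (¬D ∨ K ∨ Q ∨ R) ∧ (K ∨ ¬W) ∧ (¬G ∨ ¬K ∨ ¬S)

Set C = True.
  then (¬C ∨ ¬G) forces G = False.
Set W = False.
  then (G ∨ ¬S ∨ W) forces S = False.
  then (Q ∨ S) forces Q = True.
  then (D ∨ ¬Q) forces D = True.
Set R = True.
Set K = True.
Set V = True.
All clauses satisfied.

C = True, W = False, R = True, G = False, S = False, Q = True, D = True, K = True, V = True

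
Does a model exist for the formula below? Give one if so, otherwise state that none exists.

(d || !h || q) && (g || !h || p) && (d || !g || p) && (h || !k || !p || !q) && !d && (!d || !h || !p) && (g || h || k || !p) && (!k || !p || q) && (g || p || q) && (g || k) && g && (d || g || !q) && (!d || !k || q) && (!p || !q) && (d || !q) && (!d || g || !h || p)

k=F, p=T, g=T, h=F, d=F, q=F

Unit clause (!d) forces d = False.
Unit clause (g) forces g = True.
In (d || !q) only !q is left, so q = False.
In (d || !h || q) only !h is left, so h = False.
In (d || !g || p) only p is left, so p = True.
In (!k || !p || q) only !k is left, so k = False.
All clauses satisfied.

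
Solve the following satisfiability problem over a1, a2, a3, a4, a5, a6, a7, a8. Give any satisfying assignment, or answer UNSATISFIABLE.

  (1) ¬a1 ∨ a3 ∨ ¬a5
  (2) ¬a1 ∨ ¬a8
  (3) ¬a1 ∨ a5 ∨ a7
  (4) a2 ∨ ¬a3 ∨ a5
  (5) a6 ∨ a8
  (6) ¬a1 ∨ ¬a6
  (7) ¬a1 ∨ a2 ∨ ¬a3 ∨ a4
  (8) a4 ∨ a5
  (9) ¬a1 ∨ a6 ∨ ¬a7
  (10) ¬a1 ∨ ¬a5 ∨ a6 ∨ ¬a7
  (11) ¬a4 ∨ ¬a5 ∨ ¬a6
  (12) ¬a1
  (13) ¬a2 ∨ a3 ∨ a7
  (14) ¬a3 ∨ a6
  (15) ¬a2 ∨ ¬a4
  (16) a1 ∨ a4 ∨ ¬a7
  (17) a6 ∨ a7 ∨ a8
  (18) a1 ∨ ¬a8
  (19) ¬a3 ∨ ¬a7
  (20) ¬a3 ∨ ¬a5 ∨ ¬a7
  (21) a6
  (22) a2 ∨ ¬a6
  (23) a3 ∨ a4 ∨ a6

Unit clause (¬a1) forces a1 = False.
In (a1 ∨ ¬a8) only ¬a8 is left, so a8 = False.
Unit clause (a6) forces a6 = True.
In (a2 ∨ ¬a6) only a2 is left, so a2 = True.
In (¬a2 ∨ ¬a4) only ¬a4 is left, so a4 = False.
In (a1 ∨ a4 ∨ ¬a7) only ¬a7 is left, so a7 = False.
In (a4 ∨ a5) only a5 is left, so a5 = True.
In (¬a2 ∨ a3 ∨ a7) only a3 is left, so a3 = True.
All clauses satisfied.

a1 = False, a2 = True, a3 = True, a4 = False, a5 = True, a6 = True, a7 = False, a8 = False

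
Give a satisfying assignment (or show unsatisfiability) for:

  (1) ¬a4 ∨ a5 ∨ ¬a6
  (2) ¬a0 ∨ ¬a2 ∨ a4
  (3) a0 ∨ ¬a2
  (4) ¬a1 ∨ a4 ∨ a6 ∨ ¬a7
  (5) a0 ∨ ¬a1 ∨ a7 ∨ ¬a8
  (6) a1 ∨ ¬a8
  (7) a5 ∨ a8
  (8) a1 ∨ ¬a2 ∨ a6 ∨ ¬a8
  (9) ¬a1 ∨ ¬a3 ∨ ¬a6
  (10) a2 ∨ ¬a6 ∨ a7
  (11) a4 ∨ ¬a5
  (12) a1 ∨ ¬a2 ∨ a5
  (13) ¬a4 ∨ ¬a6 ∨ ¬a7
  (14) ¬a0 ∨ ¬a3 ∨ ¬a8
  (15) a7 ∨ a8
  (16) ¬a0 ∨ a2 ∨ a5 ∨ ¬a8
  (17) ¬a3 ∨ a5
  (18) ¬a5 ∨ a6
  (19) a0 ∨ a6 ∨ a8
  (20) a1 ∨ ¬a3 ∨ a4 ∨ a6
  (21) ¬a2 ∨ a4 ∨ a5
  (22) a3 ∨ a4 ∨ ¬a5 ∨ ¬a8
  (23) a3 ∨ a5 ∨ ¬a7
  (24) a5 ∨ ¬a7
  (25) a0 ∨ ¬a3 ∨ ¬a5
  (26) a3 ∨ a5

Set a0 = True.
Set a1 = True.
Set a2 = True.
  then (¬a0 ∨ ¬a2 ∨ a4) forces a4 = True.
Set a3 = False.
  then (a3 ∨ a5) forces a5 = True.
  then (¬a5 ∨ a6) forces a6 = True.
  then (¬a4 ∨ ¬a6 ∨ ¬a7) forces a7 = False.
  then (a7 ∨ a8) forces a8 = True.
All clauses satisfied.

a0 = True; a1 = True; a2 = True; a3 = False; a4 = True; a5 = True; a6 = True; a7 = False; a8 = True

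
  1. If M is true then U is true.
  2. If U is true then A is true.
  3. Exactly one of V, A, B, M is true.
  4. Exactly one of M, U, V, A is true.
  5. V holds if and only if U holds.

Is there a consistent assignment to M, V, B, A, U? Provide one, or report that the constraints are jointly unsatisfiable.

M = False, V = False, B = False, A = True, U = False

  (1) M=F ⇒ U: vacuous ✓
  (2) U=F ⇒ A: vacuous ✓
  (3) {V, A, B, M}: 1 true — exactly one ✓
  (4) {M, U, V, A}: 1 true — exactly one ✓
  (5) V=F, U=F — same ✓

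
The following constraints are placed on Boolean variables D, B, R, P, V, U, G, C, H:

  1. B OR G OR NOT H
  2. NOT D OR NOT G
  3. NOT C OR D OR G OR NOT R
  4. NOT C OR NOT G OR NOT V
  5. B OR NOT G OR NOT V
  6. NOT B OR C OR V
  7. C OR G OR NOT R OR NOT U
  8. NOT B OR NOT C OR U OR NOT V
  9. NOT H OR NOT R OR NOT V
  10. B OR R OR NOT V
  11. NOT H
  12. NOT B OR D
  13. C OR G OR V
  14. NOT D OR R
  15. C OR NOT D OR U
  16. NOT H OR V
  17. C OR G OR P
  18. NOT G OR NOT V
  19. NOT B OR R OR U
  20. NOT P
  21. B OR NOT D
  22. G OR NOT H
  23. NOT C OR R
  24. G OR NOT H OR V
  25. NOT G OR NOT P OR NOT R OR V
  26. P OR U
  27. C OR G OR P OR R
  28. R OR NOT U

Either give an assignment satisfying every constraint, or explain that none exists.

Unit clause (NOT H) forces H = False.
Unit clause (NOT P) forces P = False.
In (P OR U) only U is left, so U = True.
In (R OR NOT U) only R is left, so R = True.
Set D = True.
  then (NOT D OR NOT G) forces G = False.
  then (C OR G OR NOT R OR NOT U) forces C = True.
  then (B OR NOT D) forces B = True.
Set V = True.
All clauses satisfied.

D: True, B: True, R: True, P: False, V: True, U: True, G: False, C: True, H: False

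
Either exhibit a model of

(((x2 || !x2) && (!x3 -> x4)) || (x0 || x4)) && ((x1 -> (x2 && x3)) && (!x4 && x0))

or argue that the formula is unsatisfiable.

x0 = True, x1 = False, x2 = True, x3 = True, x4 = False

  ((x2 || !x2) && (!x3 -> x4)) || (x0 || x4) = True
    (x2 || !x2) && (!x3 -> x4) = True
      x2 || !x2 = True
        !x2 = False
      !x3 -> x4 = True
        !x3 = False
    x0 || x4 = True
  (x1 -> (x2 && x3)) && (!x4 && x0) = True
    x1 -> (x2 && x3) = True
      x2 && x3 = True
    !x4 && x0 = True
      !x4 = True
Both conjuncts True, so the formula holds.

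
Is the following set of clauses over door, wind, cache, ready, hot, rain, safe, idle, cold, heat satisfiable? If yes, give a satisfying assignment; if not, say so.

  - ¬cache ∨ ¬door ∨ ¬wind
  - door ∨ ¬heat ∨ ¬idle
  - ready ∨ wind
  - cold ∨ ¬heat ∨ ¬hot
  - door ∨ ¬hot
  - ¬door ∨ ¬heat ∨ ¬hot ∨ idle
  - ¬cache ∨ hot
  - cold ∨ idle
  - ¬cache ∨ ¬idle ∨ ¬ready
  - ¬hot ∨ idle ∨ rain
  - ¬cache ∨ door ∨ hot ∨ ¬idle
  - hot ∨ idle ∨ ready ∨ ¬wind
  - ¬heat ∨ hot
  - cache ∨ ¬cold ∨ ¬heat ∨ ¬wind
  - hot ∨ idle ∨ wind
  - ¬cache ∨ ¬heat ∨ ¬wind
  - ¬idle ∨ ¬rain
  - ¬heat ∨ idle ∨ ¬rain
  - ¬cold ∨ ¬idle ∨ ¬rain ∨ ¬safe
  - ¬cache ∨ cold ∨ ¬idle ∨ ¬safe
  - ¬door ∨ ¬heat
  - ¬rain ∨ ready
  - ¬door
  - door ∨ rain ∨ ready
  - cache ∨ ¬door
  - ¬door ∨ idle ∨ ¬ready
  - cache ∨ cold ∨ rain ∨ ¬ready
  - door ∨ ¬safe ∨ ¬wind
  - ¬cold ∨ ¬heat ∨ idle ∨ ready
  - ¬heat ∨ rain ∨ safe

Unit clause (¬door) forces door = False.
In (door ∨ ¬hot) only ¬hot is left, so hot = False.
In (¬cache ∨ hot) only ¬cache is left, so cache = False.
In (¬heat ∨ hot) only ¬heat is left, so heat = False.
Set wind = True.
  then (door ∨ ¬safe ∨ ¬wind) forces safe = False.
Try ready = False:
  (hot ∨ idle ∨ ready ∨ ¬wind) forces idle = True.
  (¬idle ∨ ¬rain) forces rain = False.
  clause (door ∨ rain ∨ ready) is falsified — backtrack.
So ready = True.
Set rain = False.
  then (cache ∨ cold ∨ rain ∨ ¬ready) forces cold = True.
Set idle = False.
All clauses satisfied.

door = False, wind = True, cache = False, ready = True, hot = False, rain = False, safe = False, idle = False, cold = True, heat = False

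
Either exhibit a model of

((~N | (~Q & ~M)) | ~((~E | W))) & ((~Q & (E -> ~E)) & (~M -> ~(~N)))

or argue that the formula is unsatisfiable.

M = False; W = True; Q = False; N = True; E = False

  (~N | (~Q & ~M)) | ~((~E | W)) = True
    ~N | (~Q & ~M) = True
      ~N = False
      ~Q & ~M = True
        ~Q = True
        ~M = True
    ~((~E | W)) = False
      ~E | W = True
        ~E = True
  (~Q & (E -> ~E)) & (~M -> ~(~N)) = True
    ~Q & (E -> ~E) = True
      ~Q = True
      E -> ~E = True
        ~E = True
    ~M -> ~(~N) = True
      ~M = True
      ~(~N) = True
        ~N = False
Both conjuncts True, so the formula holds.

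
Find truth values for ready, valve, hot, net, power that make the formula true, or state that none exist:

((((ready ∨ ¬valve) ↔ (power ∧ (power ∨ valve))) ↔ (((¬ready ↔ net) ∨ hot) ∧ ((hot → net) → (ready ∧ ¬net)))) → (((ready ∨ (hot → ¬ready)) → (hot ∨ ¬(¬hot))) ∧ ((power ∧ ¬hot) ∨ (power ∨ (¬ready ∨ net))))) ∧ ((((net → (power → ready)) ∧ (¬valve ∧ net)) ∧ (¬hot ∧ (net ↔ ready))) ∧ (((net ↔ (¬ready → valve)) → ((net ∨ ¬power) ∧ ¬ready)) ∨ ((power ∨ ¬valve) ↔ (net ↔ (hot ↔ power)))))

Case net = True: the formula simplifies to (¬(((ready ∨ ¬valve) ↔ (power ∧ (power ∨ valve)))) → ((ready ∨ (hot → ¬ready)) → (hot ∨ ¬(¬hot)))) ∧ ((((power → ready) ∧ ¬valve) ∧ (¬hot ∧ ready)) ∧ (((¬ready → valve) → ¬ready) ∨ ((power ∨ ¬valve) ↔ (hot ↔ power)))).
  ready = True: simplifies to (¬((power ∧ (power ∨ valve))) → (hot ∨ ¬(¬hot))) ∧ ((¬valve ∧ ¬hot) ∧ ((power ∨ ¬valve) ↔ (hot ↔ power))).
    hot = True: the conjunct ¬hot is False.
    hot = False: simplifies to (power ∧ (power ∨ valve)) ∧ (¬valve ∧ ((power ∨ ¬valve) ↔ ¬power)).
      power = True: the conjunct (power ∨ ¬valve) ↔ ¬power becomes (True ∨ ¬valve) ↔ ¬True = False.
      power = False: the conjunct power is False.
  ready = False: the conjunct ready is False.
Case net = False: the conjunct net is False.
Both cases fail — unsatisfiable.

UNSATISFIABLE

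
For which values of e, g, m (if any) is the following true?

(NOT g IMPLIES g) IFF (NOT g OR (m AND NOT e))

e=F; g=T; m=T

  (NOT g IMPLIES g) IFF (NOT g OR (m AND NOT e)) = True
    NOT g IMPLIES g = True
      NOT g = False
    NOT g OR (m AND NOT e) = True
      NOT g = False
      m AND NOT e = True
        NOT e = True
The formula evaluates to True.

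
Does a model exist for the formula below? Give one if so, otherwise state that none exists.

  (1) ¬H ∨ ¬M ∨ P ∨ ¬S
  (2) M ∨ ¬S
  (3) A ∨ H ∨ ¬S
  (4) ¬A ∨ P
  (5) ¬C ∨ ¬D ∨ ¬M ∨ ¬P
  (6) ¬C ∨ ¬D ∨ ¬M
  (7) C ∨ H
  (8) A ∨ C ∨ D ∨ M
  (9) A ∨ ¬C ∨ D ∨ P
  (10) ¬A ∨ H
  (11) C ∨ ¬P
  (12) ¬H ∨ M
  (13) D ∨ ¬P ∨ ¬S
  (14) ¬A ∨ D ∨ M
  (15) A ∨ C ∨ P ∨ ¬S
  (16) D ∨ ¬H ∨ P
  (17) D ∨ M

M = True, H = False, D = False, A = False, S = False, C = True, P = True

Set M = True.
Set H = False.
  then (C ∨ H) forces C = True.
  then (¬A ∨ H) forces A = False.
  then (A ∨ H ∨ ¬S) forces S = False.
  then (¬C ∨ ¬D ∨ ¬M) forces D = False.
  then (A ∨ ¬C ∨ D ∨ P) forces P = True.
All clauses satisfied.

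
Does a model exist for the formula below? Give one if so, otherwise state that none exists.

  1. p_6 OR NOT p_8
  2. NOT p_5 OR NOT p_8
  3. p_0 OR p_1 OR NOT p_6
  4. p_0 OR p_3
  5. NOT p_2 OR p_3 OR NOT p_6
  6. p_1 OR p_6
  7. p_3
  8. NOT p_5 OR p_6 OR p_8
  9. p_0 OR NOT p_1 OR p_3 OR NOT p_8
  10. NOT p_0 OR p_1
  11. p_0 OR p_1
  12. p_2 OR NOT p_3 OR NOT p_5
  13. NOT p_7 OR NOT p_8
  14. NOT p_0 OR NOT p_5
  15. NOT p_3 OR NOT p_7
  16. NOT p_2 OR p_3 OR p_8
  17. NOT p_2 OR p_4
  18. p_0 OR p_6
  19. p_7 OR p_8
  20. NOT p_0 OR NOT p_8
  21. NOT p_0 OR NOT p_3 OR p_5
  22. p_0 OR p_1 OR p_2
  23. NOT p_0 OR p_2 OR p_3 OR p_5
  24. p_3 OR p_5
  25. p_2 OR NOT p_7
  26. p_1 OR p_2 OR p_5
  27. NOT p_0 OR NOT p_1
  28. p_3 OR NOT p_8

p_0 = False, p_1 = True, p_2 = False, p_3 = True, p_4 = True, p_5 = False, p_6 = True, p_7 = False, p_8 = True

Unit clause (p_3) forces p_3 = True.
In (NOT p_3 OR NOT p_7) only NOT p_7 is left, so p_7 = False.
In (p_7 OR p_8) only p_8 is left, so p_8 = True.
In (NOT p_0 OR NOT p_8) only NOT p_0 is left, so p_0 = False.
In (p_6 OR NOT p_8) only p_6 is left, so p_6 = True.
In (NOT p_5 OR NOT p_8) only NOT p_5 is left, so p_5 = False.
In (p_0 OR p_1 OR NOT p_6) only p_1 is left, so p_1 = True.
Set p_2 = False.
Set p_4 = True.
All clauses satisfied.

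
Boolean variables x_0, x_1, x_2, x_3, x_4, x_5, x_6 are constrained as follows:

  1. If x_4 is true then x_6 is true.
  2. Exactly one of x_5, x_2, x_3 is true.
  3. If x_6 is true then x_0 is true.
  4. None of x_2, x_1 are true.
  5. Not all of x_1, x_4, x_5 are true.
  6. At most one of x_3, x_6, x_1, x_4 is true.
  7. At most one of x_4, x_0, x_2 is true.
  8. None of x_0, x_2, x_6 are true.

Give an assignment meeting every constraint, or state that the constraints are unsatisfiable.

x_0 = False, x_1 = False, x_2 = False, x_3 = True, x_4 = False, x_5 = False, x_6 = False

  (1) x_4=F ⇒ x_6: vacuous ✓
  (2) {x_5, x_2, x_3}: 1 true — exactly one ✓
  (3) x_6=F ⇒ x_0: vacuous ✓
  (4) {x_2, x_1}: 0 true — none ✓
  (5) {x_1, x_4, x_5}: 0/3 true — not all ✓
  (6) {x_3, x_6, x_1, x_4}: 1 true — at most one ✓
  (7) {x_4, x_0, x_2}: 0 true — at most one ✓
  (8) {x_0, x_2, x_6}: 0 true — none ✓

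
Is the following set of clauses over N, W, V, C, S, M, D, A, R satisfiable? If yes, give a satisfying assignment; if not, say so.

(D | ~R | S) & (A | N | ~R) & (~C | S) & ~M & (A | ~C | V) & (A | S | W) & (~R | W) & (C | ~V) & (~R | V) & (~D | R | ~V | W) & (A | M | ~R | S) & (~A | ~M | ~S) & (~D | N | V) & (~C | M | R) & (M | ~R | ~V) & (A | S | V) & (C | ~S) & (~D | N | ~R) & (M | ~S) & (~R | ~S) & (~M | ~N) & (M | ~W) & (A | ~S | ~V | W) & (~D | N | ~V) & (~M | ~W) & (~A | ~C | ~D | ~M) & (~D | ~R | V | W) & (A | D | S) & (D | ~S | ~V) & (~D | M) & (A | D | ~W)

Unit clause (~M) forces M = False.
In (M | ~S) only ~S is left, so S = False.
In (M | ~W) only ~W is left, so W = False.
In (~D | M) only ~D is left, so D = False.
In (D | ~R | S) only ~R is left, so R = False.
In (~C | S) only ~C is left, so C = False.
In (A | S | W) only A is left, so A = True.
In (C | ~V) only ~V is left, so V = False.
Set N = True.
All clauses satisfied.

N: True, W: False, V: False, C: False, S: False, M: False, D: False, A: True, R: False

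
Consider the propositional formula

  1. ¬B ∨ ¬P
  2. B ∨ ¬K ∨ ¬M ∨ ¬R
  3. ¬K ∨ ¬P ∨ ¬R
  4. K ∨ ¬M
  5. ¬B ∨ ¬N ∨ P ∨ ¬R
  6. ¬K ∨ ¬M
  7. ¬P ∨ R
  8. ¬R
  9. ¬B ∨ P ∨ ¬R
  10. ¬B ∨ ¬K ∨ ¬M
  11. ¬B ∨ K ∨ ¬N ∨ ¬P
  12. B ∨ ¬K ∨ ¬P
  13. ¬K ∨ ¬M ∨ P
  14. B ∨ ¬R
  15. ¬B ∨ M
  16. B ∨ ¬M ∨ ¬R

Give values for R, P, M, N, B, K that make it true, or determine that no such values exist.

R: False; P: False; M: False; N: True; B: False; K: True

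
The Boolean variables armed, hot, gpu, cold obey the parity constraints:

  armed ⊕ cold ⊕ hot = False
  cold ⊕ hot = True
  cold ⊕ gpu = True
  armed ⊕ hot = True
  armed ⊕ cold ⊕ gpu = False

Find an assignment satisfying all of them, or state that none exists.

armed=T, hot=F, gpu=F, cold=T

armed ⊕ cold ⊕ hot = T ⊕ T ⊕ F = False ✓
cold ⊕ hot = T ⊕ F = True ✓
cold ⊕ gpu = T ⊕ F = True ✓
armed ⊕ hot = T ⊕ F = True ✓
armed ⊕ cold ⊕ gpu = T ⊕ T ⊕ F = False ✓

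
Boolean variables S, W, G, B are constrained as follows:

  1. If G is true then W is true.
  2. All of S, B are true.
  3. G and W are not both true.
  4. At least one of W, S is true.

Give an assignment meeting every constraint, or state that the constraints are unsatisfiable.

S = True; W = True; G = False; B = True

  (1) G=F ⇒ W: vacuous ✓
  (2) {S, B}: all 2 true ✓
  (3) G=F, W=T — not both ✓
  (4) {W, S}: 2 true — at least one ✓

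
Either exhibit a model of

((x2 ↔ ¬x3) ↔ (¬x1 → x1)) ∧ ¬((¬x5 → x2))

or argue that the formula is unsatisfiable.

x1 = False; x2 = False; x3 = False; x5 = False

  (x2 ↔ ¬x3) ↔ (¬x1 → x1) = True
    x2 ↔ ¬x3 = False
      ¬x3 = True
    ¬x1 → x1 = False
      ¬x1 = True
  ¬((¬x5 → x2)) = True
    ¬x5 → x2 = False
      ¬x5 = True
Both conjuncts True, so the formula holds.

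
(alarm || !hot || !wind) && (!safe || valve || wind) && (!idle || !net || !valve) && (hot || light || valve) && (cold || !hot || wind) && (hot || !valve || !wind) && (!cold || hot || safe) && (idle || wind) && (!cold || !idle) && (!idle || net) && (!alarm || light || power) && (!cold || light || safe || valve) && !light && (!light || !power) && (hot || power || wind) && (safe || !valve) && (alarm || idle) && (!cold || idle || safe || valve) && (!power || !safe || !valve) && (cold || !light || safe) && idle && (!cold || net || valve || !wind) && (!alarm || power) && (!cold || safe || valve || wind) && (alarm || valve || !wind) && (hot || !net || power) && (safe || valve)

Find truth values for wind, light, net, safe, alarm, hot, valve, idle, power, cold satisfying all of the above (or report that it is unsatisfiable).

Unit clause (!light) forces light = False.
Unit clause (idle) forces idle = True.
In (!cold || !idle) only !cold is left, so cold = False.
In (!idle || net) only net is left, so net = True.
In (!idle || !net || !valve) only !valve is left, so valve = False.
In (hot || light || valve) only hot is left, so hot = True.
In (cold || !hot || wind) only wind is left, so wind = True.
In (alarm || valve || !wind) only alarm is left, so alarm = True.
In (safe || valve) only safe is left, so safe = True.
In (!alarm || light || power) only power is left, so power = True.
All clauses satisfied.

wind: True, light: False, net: True, safe: True, alarm: True, hot: True, valve: False, idle: True, power: True, cold: False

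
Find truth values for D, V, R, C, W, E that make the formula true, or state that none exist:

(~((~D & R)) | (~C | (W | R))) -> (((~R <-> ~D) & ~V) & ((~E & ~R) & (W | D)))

D = False; V = False; R = False; C = True; W = True; E = False

  (~((~D & R)) | (~C | (W | R))) -> (((~R <-> ~D) & ~V) & ((~E & ~R) & (W | D))) = True
    ~((~D & R)) | (~C | (W | R)) = True
      ~((~D & R)) = True
        ~D & R = False
          ~D = True
      ~C | (W | R) = True
        ~C = False
        W | R = True
    ((~R <-> ~D) & ~V) & ((~E & ~R) & (W | D)) = True
      (~R <-> ~D) & ~V = True
        ~R <-> ~D = True
          ~R = True
          ~D = True
        ~V = True
      (~E & ~R) & (W | D) = True
        ~E & ~R = True
          ~E = True
          ~R = True
        W | D = True
The formula evaluates to True.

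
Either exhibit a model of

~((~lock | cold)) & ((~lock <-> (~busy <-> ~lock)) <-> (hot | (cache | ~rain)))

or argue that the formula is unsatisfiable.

lock = True, cache = False, rain = False, cold = False, busy = False, hot = True

  ~((~lock | cold)) = True
    ~lock | cold = False
      ~lock = False
  (~lock <-> (~busy <-> ~lock)) <-> (hot | (cache | ~rain)) = True
    ~lock <-> (~busy <-> ~lock) = True
      ~lock = False
      ~busy <-> ~lock = False
        ~busy = True
        ~lock = False
    hot | (cache | ~rain) = True
      cache | ~rain = True
        ~rain = True
Both conjuncts True, so the formula holds.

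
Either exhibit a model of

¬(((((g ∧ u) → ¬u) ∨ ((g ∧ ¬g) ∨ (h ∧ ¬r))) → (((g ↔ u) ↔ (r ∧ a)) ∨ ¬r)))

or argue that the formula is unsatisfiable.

g = False; a = False; u = False; r = True; h = False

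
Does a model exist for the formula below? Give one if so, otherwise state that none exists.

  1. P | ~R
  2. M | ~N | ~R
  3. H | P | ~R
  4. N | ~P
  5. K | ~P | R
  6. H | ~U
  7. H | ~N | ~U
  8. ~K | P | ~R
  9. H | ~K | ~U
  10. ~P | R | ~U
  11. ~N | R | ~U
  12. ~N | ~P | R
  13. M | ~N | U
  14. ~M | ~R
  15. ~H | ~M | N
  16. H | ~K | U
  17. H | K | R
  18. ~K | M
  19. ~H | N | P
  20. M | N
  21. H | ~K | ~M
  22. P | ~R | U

Try R = True:
  (P | ~R) forces P = True.
  (N | ~P) forces N = True.
  (M | ~N | ~R) forces M = True.
  clause (~M | ~R) is falsified — backtrack.
So R = False.
Set K = False.
  then (K | ~P | R) forces P = False.
  then (H | K | R) forces H = True.
  then (~H | N | P) forces N = True.
  then (~N | R | ~U) forces U = False.
  then (M | ~N | U) forces M = True.
All clauses satisfied.

R=F; K=F; P=F; M=T; U=F; N=T; H=T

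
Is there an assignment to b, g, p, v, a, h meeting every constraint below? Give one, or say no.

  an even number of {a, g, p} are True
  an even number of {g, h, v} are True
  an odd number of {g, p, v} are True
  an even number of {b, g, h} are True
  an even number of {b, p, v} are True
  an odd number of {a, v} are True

b=T, g=F, p=F, v=T, a=F, h=T

{a, g, p}: 0 true → even ✓
{g, h, v}: 2 true → even ✓
{g, p, v}: 1 true → odd ✓
{b, g, h}: 2 true → even ✓
{b, p, v}: 2 true → even ✓
{a, v}: 1 true → odd ✓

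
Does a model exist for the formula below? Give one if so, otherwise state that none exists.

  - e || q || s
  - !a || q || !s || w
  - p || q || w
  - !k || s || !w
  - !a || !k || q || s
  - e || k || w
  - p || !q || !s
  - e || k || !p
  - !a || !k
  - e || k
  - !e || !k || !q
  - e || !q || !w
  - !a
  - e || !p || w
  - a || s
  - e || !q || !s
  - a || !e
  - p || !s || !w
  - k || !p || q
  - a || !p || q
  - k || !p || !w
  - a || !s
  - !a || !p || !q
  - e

UNSATISFIABLE

Case e = True:
  (!a) forces a = False.
  Clause (a || !e) is falsified — contradiction.
Case e = False:
  Clause (e) is falsified — contradiction.
Both cases fail, so the formula is unsatisfiable.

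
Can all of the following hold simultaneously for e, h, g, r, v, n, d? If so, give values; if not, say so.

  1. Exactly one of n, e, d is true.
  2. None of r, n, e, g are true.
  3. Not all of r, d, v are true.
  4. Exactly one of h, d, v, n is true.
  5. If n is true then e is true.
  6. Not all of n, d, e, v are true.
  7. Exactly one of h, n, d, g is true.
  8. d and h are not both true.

e = False; h = False; g = False; r = False; v = False; n = False; d = True

  (1) {n, e, d}: 1 true — exactly one ✓
  (2) {r, n, e, g}: 0 true — none ✓
  (3) {r, d, v}: 1/3 true — not all ✓
  (4) {h, d, v, n}: 1 true — exactly one ✓
  (5) n=F ⇒ e: vacuous ✓
  (6) {n, d, e, v}: 1/4 true — not all ✓
  (7) {h, n, d, g}: 1 true — exactly one ✓
  (8) d=T, h=F — not both ✓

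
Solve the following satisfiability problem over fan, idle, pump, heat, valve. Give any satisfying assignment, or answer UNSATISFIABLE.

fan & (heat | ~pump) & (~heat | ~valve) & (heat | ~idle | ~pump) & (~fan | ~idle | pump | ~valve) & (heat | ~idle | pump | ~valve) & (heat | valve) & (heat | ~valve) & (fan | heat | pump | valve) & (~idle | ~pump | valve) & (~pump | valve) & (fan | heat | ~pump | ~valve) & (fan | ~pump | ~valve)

fan: True; idle: False; pump: False; heat: True; valve: False

Unit clause (fan) forces fan = True.
Set idle = False.
Try pump = True:
  (heat | ~pump) forces heat = True.
  (~heat | ~valve) forces valve = False.
  clause (~pump | valve) is falsified — backtrack.
So pump = False.
Set heat = True.
  then (~heat | ~valve) forces valve = False.
All clauses satisfied.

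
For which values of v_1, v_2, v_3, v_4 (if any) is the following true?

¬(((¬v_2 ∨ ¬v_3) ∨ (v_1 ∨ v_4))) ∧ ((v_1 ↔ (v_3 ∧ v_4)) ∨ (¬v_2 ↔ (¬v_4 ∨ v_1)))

v_1 = False; v_2 = True; v_3 = True; v_4 = False

  ¬(((¬v_2 ∨ ¬v_3) ∨ (v_1 ∨ v_4))) = True
    (¬v_2 ∨ ¬v_3) ∨ (v_1 ∨ v_4) = False
      ¬v_2 ∨ ¬v_3 = False
        ¬v_2 = False
        ¬v_3 = False
      v_1 ∨ v_4 = False
  (v_1 ↔ (v_3 ∧ v_4)) ∨ (¬v_2 ↔ (¬v_4 ∨ v_1)) = True
    v_1 ↔ (v_3 ∧ v_4) = True
      v_3 ∧ v_4 = False
    ¬v_2 ↔ (¬v_4 ∨ v_1) = False
      ¬v_2 = False
      ¬v_4 ∨ v_1 = True
        ¬v_4 = True
Both conjuncts True, so the formula holds.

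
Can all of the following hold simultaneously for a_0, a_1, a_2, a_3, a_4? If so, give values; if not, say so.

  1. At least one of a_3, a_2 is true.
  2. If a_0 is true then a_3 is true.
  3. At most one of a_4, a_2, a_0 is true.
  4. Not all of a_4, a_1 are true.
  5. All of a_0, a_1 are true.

a_0 = True, a_1 = True, a_2 = False, a_3 = True, a_4 = False

  (1) {a_3, a_2}: 1 true — at least one ✓
  (2) a_0=T ⇒ a_3: T ✓
  (3) {a_4, a_2, a_0}: 1 true — at most one ✓
  (4) {a_4, a_1}: 1/2 true — not all ✓
  (5) {a_0, a_1}: all 2 true ✓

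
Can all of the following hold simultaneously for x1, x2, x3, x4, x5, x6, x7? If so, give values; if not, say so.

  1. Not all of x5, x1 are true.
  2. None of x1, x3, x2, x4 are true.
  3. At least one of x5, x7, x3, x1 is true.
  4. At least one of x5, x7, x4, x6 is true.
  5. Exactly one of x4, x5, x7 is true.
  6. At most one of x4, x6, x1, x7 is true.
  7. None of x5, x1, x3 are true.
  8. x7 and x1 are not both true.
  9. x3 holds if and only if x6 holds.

x1 = False, x2 = False, x3 = False, x4 = False, x5 = False, x6 = False, x7 = True

  (1) {x5, x1}: 0/2 true — not all ✓
  (2) {x1, x3, x2, x4}: 0 true — none ✓
  (3) {x5, x7, x3, x1}: 1 true — at least one ✓
  (4) {x5, x7, x4, x6}: 1 true — at least one ✓
  (5) {x4, x5, x7}: 1 true — exactly one ✓
  (6) {x4, x6, x1, x7}: 1 true — at most one ✓
  (7) {x5, x1, x3}: 0 true — none ✓
  (8) x7=T, x1=F — not both ✓
  (9) x3=F, x6=F — same ✓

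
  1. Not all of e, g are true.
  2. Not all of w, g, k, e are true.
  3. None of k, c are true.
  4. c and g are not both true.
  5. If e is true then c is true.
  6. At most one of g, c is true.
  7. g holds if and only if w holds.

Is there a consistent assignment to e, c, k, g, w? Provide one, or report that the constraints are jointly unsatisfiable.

e=F, c=F, k=F, g=F, w=F

  (1) {e, g}: 0/2 true — not all ✓
  (2) {w, g, k, e}: 0/4 true — not all ✓
  (3) {k, c}: 0 true — none ✓
  (4) c=F, g=F — not both ✓
  (5) e=F ⇒ c: vacuous ✓
  (6) {g, c}: 0 true — at most one ✓
  (7) g=F, w=F — same ✓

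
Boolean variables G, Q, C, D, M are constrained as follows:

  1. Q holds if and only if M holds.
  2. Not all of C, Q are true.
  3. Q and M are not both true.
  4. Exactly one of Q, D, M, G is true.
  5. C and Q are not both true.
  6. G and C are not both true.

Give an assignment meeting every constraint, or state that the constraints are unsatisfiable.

G: True; Q: False; C: False; D: False; M: False

  (1) Q=F, M=F — same ✓
  (2) {C, Q}: 0/2 true — not all ✓
  (3) Q=F, M=F — not both ✓
  (4) {Q, D, M, G}: 1 true — exactly one ✓
  (5) C=F, Q=F — not both ✓
  (6) G=T, C=F — not both ✓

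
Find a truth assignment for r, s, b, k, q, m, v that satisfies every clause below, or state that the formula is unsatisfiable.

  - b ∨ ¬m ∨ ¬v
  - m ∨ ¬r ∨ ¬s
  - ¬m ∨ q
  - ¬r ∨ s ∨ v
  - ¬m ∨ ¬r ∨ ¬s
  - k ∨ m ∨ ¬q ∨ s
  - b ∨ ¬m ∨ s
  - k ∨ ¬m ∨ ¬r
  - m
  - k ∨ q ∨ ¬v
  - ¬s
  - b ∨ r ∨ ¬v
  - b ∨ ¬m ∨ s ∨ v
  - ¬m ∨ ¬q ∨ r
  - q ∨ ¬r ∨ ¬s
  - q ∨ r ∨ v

Unit clause (m) forces m = True.
Unit clause (¬s) forces s = False.
In (¬m ∨ q) only q is left, so q = True.
In (b ∨ ¬m ∨ s) only b is left, so b = True.
In (¬m ∨ ¬q ∨ r) only r is left, so r = True.
In (¬r ∨ s ∨ v) only v is left, so v = True.
In (k ∨ ¬m ∨ ¬r) only k is left, so k = True.
All clauses satisfied.

r = True, s = False, b = True, k = True, q = True, m = True, v = True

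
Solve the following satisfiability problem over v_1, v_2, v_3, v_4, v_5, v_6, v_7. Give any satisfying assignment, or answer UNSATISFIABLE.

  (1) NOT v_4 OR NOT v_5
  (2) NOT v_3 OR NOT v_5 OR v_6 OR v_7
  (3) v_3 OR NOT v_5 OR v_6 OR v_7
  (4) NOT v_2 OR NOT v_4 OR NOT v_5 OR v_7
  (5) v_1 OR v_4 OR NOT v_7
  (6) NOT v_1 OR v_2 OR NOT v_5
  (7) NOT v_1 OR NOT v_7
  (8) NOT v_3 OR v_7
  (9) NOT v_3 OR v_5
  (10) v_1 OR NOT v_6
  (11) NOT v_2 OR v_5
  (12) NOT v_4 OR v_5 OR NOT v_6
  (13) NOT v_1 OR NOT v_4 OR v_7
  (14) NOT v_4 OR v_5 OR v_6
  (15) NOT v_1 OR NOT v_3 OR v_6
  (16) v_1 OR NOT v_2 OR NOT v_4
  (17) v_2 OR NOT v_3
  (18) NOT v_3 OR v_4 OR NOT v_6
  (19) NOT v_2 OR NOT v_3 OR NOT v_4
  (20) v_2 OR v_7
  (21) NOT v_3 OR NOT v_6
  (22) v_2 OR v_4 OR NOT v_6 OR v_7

v_1 = True, v_2 = True, v_3 = False, v_4 = False, v_5 = True, v_6 = True, v_7 = False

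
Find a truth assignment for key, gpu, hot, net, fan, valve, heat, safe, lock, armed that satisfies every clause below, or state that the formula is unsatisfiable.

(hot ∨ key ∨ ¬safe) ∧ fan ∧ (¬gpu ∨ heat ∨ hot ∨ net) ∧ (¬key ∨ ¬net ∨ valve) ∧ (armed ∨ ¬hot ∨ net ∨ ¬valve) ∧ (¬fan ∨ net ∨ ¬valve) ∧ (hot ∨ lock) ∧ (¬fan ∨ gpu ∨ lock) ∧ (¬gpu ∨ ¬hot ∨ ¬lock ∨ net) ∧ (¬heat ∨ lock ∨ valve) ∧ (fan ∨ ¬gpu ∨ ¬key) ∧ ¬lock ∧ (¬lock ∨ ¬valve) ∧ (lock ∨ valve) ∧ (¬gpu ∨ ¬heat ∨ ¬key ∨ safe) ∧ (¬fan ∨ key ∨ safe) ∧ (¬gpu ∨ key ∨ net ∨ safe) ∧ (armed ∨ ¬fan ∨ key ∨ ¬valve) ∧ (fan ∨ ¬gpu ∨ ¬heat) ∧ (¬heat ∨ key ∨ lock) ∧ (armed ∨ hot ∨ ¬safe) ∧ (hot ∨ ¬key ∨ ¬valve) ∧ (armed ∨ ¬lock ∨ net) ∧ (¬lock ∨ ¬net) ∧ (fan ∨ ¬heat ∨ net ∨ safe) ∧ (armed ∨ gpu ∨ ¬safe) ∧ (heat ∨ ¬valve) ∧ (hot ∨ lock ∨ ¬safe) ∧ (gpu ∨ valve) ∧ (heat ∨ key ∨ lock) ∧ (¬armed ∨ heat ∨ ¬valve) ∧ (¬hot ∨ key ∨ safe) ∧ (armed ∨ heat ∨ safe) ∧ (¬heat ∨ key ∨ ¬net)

Unit clause (fan) forces fan = True.
Unit clause (¬lock) forces lock = False.
In (lock ∨ valve) only valve is left, so valve = True.
In (heat ∨ ¬valve) only heat is left, so heat = True.
In (¬fan ∨ net ∨ ¬valve) only net is left, so net = True.
In (hot ∨ lock) only hot is left, so hot = True.
In (¬fan ∨ gpu ∨ lock) only gpu is left, so gpu = True.
In (¬heat ∨ key ∨ lock) only key is left, so key = True.
In (¬gpu ∨ ¬heat ∨ ¬key ∨ safe) only safe is left, so safe = True.
Set armed = True.
All clauses satisfied.

key=T, gpu=T, hot=T, net=T, fan=T, valve=T, heat=T, safe=T, lock=F, armed=T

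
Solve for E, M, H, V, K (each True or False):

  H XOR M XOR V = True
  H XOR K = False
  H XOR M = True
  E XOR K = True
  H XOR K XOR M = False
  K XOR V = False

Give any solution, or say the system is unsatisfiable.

Adding constraints 1, 5, 6 mod 2: every variable appears an even number of times on the left, so the left side is 0.
But the right sides sum to 1 (mod 2). 0 ≠ 1 — the system is inconsistent.

Unsatisfiable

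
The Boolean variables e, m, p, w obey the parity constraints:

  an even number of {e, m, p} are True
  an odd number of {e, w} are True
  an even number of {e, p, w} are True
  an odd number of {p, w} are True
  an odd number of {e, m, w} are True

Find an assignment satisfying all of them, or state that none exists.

e = True, m = False, p = True, w = False

{e, m, p}: 2 true → even ✓
{e, w}: 1 true → odd ✓
{e, p, w}: 2 true → even ✓
{p, w}: 1 true → odd ✓
{e, m, w}: 1 true → odd ✓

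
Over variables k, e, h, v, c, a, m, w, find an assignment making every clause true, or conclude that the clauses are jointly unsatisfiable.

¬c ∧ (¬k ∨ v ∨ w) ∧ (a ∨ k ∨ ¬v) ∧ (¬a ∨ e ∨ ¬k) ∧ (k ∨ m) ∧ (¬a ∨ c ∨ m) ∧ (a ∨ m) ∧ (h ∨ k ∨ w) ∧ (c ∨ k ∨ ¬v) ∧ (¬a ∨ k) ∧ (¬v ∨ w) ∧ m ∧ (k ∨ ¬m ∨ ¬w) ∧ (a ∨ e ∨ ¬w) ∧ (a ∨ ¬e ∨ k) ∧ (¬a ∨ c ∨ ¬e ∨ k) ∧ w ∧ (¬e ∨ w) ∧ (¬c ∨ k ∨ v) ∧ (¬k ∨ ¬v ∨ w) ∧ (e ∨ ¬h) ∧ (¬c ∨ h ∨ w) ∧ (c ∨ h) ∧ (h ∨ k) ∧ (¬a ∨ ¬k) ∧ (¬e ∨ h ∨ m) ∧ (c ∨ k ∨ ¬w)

k=T, e=T, h=T, v=F, c=F, a=F, m=T, w=T

Unit clause (¬c) forces c = False.
Unit clause (m) forces m = True.
Unit clause (w) forces w = True.
In (c ∨ h) only h is left, so h = True.
In (c ∨ k ∨ ¬w) only k is left, so k = True.
In (e ∨ ¬h) only e is left, so e = True.
In (¬a ∨ ¬k) only ¬a is left, so a = False.
Set v = False.
All clauses satisfied.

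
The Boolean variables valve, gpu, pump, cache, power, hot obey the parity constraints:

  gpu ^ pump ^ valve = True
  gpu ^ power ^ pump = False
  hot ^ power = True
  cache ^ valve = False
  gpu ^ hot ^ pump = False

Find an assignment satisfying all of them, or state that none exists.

No satisfying assignment exists.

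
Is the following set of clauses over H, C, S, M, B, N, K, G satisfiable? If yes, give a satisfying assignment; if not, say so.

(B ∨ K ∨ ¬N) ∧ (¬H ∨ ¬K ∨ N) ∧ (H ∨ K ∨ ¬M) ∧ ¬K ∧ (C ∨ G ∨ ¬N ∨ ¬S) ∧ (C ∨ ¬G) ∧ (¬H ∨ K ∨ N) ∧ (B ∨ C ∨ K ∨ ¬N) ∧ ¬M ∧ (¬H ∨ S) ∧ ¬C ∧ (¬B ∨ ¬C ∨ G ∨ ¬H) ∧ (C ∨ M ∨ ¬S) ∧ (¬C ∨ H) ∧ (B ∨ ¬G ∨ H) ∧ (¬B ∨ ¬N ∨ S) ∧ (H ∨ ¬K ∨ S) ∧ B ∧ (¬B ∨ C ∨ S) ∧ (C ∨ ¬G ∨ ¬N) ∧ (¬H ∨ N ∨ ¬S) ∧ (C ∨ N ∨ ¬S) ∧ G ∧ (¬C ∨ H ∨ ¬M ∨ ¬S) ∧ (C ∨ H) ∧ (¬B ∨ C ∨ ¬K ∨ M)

The formula is unsatisfiable.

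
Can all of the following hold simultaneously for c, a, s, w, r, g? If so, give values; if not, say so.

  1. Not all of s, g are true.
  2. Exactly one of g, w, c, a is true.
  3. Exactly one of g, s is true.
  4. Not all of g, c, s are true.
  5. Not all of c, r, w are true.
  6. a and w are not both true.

c=F, a=T, s=T, w=F, r=T, g=F

  (1) {s, g}: 1/2 true — not all ✓
  (2) {g, w, c, a}: 1 true — exactly one ✓
  (3) {g, s}: 1 true — exactly one ✓
  (4) {g, c, s}: 1/3 true — not all ✓
  (5) {c, r, w}: 1/3 true — not all ✓
  (6) a=T, w=F — not both ✓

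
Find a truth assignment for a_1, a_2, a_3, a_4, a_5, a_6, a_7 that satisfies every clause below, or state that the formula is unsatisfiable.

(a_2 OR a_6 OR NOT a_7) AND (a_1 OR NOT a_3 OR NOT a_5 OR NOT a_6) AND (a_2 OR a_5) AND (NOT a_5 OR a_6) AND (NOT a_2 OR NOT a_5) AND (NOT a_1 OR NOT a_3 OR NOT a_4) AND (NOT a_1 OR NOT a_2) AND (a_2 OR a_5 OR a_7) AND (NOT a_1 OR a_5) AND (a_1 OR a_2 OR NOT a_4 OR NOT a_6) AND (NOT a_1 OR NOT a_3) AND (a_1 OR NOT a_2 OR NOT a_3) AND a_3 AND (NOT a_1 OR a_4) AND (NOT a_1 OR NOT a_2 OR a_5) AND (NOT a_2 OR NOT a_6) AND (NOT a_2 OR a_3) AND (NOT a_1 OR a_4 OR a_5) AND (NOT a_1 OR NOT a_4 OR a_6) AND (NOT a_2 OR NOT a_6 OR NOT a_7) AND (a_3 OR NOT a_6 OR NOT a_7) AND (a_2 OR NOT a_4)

Case a_3 = True:
  (NOT a_1 OR NOT a_3) forces a_1 = False.
  (a_1 OR NOT a_2 OR NOT a_3) forces a_2 = False.
  (a_2 OR a_5) forces a_5 = True.
  (a_1 OR NOT a_3 OR NOT a_5 OR NOT a_6) forces a_6 = False.
  Clause (NOT a_5 OR a_6) is falsified — contradiction.
Case a_3 = False:
  Clause (a_3) is falsified — contradiction.
Both cases fail, so the formula is unsatisfiable.

The formula is unsatisfiable.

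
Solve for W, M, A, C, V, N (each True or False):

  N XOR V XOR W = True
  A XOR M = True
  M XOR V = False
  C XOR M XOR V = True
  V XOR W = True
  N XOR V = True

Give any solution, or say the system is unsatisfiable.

W: False; M: True; A: False; C: True; V: True; N: False

N XOR V XOR W = F XOR T XOR F = True ✓
A XOR M = F XOR T = True ✓
M XOR V = T XOR T = False ✓
C XOR M XOR V = T XOR T XOR T = True ✓
V XOR W = T XOR F = True ✓
N XOR V = F XOR T = True ✓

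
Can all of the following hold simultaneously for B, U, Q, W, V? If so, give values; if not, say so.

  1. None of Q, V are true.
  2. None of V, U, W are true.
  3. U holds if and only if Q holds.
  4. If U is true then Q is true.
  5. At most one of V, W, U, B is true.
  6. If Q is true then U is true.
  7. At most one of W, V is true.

B = False; U = False; Q = False; W = False; V = False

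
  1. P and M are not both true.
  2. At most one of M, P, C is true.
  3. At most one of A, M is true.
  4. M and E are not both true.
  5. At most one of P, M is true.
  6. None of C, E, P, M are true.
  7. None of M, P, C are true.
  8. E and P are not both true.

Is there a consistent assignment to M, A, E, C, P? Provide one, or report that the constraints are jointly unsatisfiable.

M = False; A = True; E = False; C = False; P = False

  (1) P=F, M=F — not both ✓
  (2) {M, P, C}: 0 true — at most one ✓
  (3) {A, M}: 1 true — at most one ✓
  (4) M=F, E=F — not both ✓
  (5) {P, M}: 0 true — at most one ✓
  (6) {C, E, P, M}: 0 true — none ✓
  (7) {M, P, C}: 0 true — none ✓
  (8) E=F, P=F — not both ✓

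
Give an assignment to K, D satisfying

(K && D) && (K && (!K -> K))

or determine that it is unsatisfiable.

K = True; D = True

  K && D = True
  K && (!K -> K) = True
    !K -> K = True
      !K = False
Both conjuncts True, so the formula holds.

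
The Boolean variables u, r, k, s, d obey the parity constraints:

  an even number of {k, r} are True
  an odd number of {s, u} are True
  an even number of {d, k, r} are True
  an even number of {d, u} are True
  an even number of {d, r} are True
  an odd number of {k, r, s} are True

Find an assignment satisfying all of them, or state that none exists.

u: False, r: False, k: False, s: True, d: False

{k, r}: 0 true → even ✓
{s, u}: 1 true → odd ✓
{d, k, r}: 0 true → even ✓
{d, u}: 0 true → even ✓
{d, r}: 0 true → even ✓
{k, r, s}: 1 true → odd ✓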